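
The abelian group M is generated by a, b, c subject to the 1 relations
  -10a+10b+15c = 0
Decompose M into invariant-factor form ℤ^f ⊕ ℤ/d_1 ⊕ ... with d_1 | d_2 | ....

rank_ℚ(R)=1; free=3−1=2
SNF(R) diag = [5] → torsion [5]

Answer: M ≅ ℤ^2 ⊕ ℤ/5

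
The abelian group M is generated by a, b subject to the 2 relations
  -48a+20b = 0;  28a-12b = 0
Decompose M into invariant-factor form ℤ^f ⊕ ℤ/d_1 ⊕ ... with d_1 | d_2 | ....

Answer: M ≅ ℤ/4 ⊕ ℤ/4

Derivation:
rank_ℚ(R)=2; free=2−2=0
SNF(R) diag = [4, 4] → torsion [4, 4]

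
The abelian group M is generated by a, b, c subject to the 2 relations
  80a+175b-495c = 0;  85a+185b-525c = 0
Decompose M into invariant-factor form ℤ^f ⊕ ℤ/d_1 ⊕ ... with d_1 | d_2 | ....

Answer: M ≅ ℤ^1 ⊕ ℤ/5 ⊕ ℤ/15

Derivation:
rank_ℚ(R)=2; free=3−2=1
SNF(R) diag = [5, 15] → torsion [5, 15]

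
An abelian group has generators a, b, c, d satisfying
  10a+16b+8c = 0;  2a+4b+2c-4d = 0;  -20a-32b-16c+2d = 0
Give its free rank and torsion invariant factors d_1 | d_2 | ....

Answer: M ≅ ℤ^1 ⊕ ℤ/2 ⊕ ℤ/2 ⊕ ℤ/2

Derivation:
rank_ℚ(R)=3; free=4−3=1
SNF(R) diag = [2, 2, 2] → torsion [2, 2, 2]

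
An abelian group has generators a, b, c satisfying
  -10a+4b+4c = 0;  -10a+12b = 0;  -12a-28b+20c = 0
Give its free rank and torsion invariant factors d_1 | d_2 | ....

Answer: M ≅ ℤ/2 ⊕ ℤ/4 ⊕ ℤ/12

Derivation:
rank_ℚ(R)=3; free=3−3=0
SNF(R) diag = [2, 4, 12] → torsion [2, 4, 12]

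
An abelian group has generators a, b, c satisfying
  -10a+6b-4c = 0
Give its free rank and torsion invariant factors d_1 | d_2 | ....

rank_ℚ(R)=1; free=3−1=2
SNF(R) diag = [2] → torsion [2]

Answer: M ≅ ℤ^2 ⊕ ℤ/2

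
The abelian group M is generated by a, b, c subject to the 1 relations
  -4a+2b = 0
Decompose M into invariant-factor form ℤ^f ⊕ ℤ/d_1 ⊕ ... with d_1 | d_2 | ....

rank_ℚ(R)=1; free=3−1=2
SNF(R) diag = [2] → torsion [2]

Answer: M ≅ ℤ^2 ⊕ ℤ/2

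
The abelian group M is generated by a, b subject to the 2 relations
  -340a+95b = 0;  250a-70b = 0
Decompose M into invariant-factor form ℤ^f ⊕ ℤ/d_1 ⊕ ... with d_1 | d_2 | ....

rank_ℚ(R)=2; free=2−2=0
SNF(R) diag = [5, 10] → torsion [5, 10]

Answer: M ≅ ℤ/5 ⊕ ℤ/10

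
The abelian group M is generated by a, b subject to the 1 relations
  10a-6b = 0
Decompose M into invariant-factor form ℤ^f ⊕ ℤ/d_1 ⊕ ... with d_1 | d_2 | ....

rank_ℚ(R)=1; free=2−1=1
SNF(R) diag = [2] → torsion [2]

Answer: M ≅ ℤ^1 ⊕ ℤ/2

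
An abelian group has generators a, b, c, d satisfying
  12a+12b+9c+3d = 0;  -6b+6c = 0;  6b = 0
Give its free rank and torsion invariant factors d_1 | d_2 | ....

rank_ℚ(R)=3; free=4−3=1
SNF(R) diag = [3, 6, 6] → torsion [3, 6, 6]

Answer: M ≅ ℤ^1 ⊕ ℤ/3 ⊕ ℤ/6 ⊕ ℤ/6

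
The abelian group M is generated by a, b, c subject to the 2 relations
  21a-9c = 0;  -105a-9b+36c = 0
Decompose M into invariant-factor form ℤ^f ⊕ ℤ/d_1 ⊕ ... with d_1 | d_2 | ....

rank_ℚ(R)=2; free=3−2=1
SNF(R) diag = [3, 9] → torsion [3, 9]

Answer: M ≅ ℤ^1 ⊕ ℤ/3 ⊕ ℤ/9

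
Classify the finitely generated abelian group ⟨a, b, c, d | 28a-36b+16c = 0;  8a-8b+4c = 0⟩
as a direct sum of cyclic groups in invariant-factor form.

rank_ℚ(R)=2; free=4−2=2
SNF(R) diag = [4, 4] → torsion [4, 4]

Answer: M ≅ ℤ^2 ⊕ ℤ/4 ⊕ ℤ/4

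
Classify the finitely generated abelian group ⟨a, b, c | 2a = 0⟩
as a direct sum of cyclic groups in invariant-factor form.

rank_ℚ(R)=1; free=3−1=2
SNF(R) diag = [2] → torsion [2]

Answer: M ≅ ℤ^2 ⊕ ℤ/2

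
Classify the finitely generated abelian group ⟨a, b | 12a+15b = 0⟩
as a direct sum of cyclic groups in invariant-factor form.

Answer: M ≅ ℤ^1 ⊕ ℤ/3

Derivation:
rank_ℚ(R)=1; free=2−1=1
SNF(R) diag = [3] → torsion [3]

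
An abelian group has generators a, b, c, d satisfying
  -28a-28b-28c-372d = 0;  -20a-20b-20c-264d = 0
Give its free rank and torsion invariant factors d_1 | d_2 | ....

Answer: M ≅ ℤ^2 ⊕ ℤ/4 ⊕ ℤ/12

Derivation:
rank_ℚ(R)=2; free=4−2=2
SNF(R) diag = [4, 12] → torsion [4, 12]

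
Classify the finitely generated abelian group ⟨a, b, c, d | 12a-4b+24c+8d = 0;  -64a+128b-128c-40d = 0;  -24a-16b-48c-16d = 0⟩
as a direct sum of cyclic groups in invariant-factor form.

Answer: M ≅ ℤ^1 ⊕ ℤ/4 ⊕ ℤ/8 ⊕ ℤ/24

Derivation:
rank_ℚ(R)=3; free=4−3=1
SNF(R) diag = [4, 8, 24] → torsion [4, 8, 24]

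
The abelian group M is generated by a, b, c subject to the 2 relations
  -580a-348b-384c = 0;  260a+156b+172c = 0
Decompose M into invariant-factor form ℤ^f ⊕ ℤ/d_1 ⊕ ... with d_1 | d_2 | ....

rank_ℚ(R)=2; free=3−2=1
SNF(R) diag = [4, 4] → torsion [4, 4]

Answer: M ≅ ℤ^1 ⊕ ℤ/4 ⊕ ℤ/4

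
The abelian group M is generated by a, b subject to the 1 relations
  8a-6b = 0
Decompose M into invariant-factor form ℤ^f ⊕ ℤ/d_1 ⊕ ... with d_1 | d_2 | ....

rank_ℚ(R)=1; free=2−1=1
SNF(R) diag = [2] → torsion [2]

Answer: M ≅ ℤ^1 ⊕ ℤ/2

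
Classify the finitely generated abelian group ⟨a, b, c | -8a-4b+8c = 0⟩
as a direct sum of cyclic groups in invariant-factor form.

Answer: M ≅ ℤ^2 ⊕ ℤ/4

Derivation:
rank_ℚ(R)=1; free=3−1=2
SNF(R) diag = [4] → torsion [4]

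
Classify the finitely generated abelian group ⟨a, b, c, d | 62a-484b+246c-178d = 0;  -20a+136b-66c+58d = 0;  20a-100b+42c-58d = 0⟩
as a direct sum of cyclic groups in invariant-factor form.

rank_ℚ(R)=3; free=4−3=1
SNF(R) diag = [2, 6, 12] → torsion [2, 6, 12]

Answer: M ≅ ℤ^1 ⊕ ℤ/2 ⊕ ℤ/6 ⊕ ℤ/12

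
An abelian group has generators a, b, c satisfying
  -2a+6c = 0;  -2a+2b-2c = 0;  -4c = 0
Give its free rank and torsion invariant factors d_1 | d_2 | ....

Answer: M ≅ ℤ/2 ⊕ ℤ/2 ⊕ ℤ/4

Derivation:
rank_ℚ(R)=3; free=3−3=0
SNF(R) diag = [2, 2, 4] → torsion [2, 2, 4]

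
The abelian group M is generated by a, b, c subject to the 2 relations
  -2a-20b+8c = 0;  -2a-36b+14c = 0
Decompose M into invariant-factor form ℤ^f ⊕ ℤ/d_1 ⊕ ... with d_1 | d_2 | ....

rank_ℚ(R)=2; free=3−2=1
SNF(R) diag = [2, 2] → torsion [2, 2]

Answer: M ≅ ℤ^1 ⊕ ℤ/2 ⊕ ℤ/2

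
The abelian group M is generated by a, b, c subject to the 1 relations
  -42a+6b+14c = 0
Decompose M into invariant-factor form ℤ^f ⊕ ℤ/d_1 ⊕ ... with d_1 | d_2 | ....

rank_ℚ(R)=1; free=3−1=2
SNF(R) diag = [2] → torsion [2]

Answer: M ≅ ℤ^2 ⊕ ℤ/2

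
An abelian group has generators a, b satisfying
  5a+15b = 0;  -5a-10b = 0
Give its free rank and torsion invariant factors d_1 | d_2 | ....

Answer: M ≅ ℤ/5 ⊕ ℤ/5

Derivation:
rank_ℚ(R)=2; free=2−2=0
SNF(R) diag = [5, 5] → torsion [5, 5]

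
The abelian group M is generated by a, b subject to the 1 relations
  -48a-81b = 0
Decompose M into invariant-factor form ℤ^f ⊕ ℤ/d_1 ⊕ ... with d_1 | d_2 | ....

Answer: M ≅ ℤ^1 ⊕ ℤ/3

Derivation:
rank_ℚ(R)=1; free=2−1=1
SNF(R) diag = [3] → torsion [3]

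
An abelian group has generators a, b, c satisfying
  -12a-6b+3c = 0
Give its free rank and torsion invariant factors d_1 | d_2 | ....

rank_ℚ(R)=1; free=3−1=2
SNF(R) diag = [3] → torsion [3]

Answer: M ≅ ℤ^2 ⊕ ℤ/3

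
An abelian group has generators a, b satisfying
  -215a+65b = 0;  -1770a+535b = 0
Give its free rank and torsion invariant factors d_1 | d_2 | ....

Answer: M ≅ ℤ/5 ⊕ ℤ/5

Derivation:
rank_ℚ(R)=2; free=2−2=0
SNF(R) diag = [5, 5] → torsion [5, 5]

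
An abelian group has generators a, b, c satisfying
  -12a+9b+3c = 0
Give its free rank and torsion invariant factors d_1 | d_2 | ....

rank_ℚ(R)=1; free=3−1=2
SNF(R) diag = [3] → torsion [3]

Answer: M ≅ ℤ^2 ⊕ ℤ/3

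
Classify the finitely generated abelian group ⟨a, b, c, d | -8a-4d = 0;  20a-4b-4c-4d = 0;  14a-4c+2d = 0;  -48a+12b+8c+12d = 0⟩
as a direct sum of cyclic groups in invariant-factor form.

Answer: M ≅ ℤ/2 ⊕ ℤ/4 ⊕ ℤ/4 ⊕ ℤ/4

Derivation:
rank_ℚ(R)=4; free=4−4=0
SNF(R) diag = [2, 4, 4, 4] → torsion [2, 4, 4, 4]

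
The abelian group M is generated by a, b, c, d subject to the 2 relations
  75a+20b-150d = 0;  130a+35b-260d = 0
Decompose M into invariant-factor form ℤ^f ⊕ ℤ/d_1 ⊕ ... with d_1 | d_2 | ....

rank_ℚ(R)=2; free=4−2=2
SNF(R) diag = [5, 5] → torsion [5, 5]

Answer: M ≅ ℤ^2 ⊕ ℤ/5 ⊕ ℤ/5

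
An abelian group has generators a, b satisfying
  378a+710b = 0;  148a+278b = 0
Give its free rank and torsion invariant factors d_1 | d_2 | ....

rank_ℚ(R)=2; free=2−2=0
SNF(R) diag = [2, 2] → torsion [2, 2]

Answer: M ≅ ℤ/2 ⊕ ℤ/2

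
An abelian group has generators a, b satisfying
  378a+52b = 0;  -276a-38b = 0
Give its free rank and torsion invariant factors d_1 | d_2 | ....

rank_ℚ(R)=2; free=2−2=0
SNF(R) diag = [2, 6] → torsion [2, 6]

Answer: M ≅ ℤ/2 ⊕ ℤ/6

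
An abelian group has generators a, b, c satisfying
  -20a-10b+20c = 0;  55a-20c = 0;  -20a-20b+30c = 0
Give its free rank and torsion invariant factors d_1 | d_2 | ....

rank_ℚ(R)=3; free=3−3=0
SNF(R) diag = [5, 10, 30] → torsion [5, 10, 30]

Answer: M ≅ ℤ/5 ⊕ ℤ/10 ⊕ ℤ/30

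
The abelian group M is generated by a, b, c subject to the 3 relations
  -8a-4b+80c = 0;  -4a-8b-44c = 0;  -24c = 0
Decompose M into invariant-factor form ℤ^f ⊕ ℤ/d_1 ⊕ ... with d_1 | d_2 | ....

Answer: M ≅ ℤ/4 ⊕ ℤ/12 ⊕ ℤ/24

Derivation:
rank_ℚ(R)=3; free=3−3=0
SNF(R) diag = [4, 12, 24] → torsion [4, 12, 24]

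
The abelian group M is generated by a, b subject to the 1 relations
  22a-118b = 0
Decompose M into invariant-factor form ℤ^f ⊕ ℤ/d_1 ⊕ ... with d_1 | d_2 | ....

Answer: M ≅ ℤ^1 ⊕ ℤ/2

Derivation:
rank_ℚ(R)=1; free=2−1=1
SNF(R) diag = [2] → torsion [2]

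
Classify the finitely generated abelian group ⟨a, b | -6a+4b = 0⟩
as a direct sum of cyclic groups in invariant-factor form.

rank_ℚ(R)=1; free=2−1=1
SNF(R) diag = [2] → torsion [2]

Answer: M ≅ ℤ^1 ⊕ ℤ/2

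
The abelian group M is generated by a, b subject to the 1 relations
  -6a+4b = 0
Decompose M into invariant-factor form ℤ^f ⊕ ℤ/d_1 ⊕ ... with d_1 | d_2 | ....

rank_ℚ(R)=1; free=2−1=1
SNF(R) diag = [2] → torsion [2]

Answer: M ≅ ℤ^1 ⊕ ℤ/2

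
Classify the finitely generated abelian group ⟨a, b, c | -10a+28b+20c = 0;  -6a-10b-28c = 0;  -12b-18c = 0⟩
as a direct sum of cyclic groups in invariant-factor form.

Answer: M ≅ ℤ/2 ⊕ ℤ/2 ⊕ ℤ/6

Derivation:
rank_ℚ(R)=3; free=3−3=0
SNF(R) diag = [2, 2, 6] → torsion [2, 2, 6]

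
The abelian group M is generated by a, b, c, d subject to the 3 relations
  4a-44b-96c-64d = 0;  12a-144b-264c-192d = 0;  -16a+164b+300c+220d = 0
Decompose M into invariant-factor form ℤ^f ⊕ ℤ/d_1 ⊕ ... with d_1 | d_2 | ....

Answer: M ≅ ℤ^1 ⊕ ℤ/4 ⊕ ℤ/12 ⊕ ℤ/36

Derivation:
rank_ℚ(R)=3; free=4−3=1
SNF(R) diag = [4, 12, 36] → torsion [4, 12, 36]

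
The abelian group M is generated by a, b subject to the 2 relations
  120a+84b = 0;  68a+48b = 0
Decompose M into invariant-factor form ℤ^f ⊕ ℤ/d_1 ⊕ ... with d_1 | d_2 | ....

Answer: M ≅ ℤ/4 ⊕ ℤ/12

Derivation:
rank_ℚ(R)=2; free=2−2=0
SNF(R) diag = [4, 12] → torsion [4, 12]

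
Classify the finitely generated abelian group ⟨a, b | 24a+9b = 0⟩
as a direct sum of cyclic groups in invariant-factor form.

Answer: M ≅ ℤ^1 ⊕ ℤ/3

Derivation:
rank_ℚ(R)=1; free=2−1=1
SNF(R) diag = [3] → torsion [3]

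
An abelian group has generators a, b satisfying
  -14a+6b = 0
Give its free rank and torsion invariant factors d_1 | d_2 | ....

rank_ℚ(R)=1; free=2−1=1
SNF(R) diag = [2] → torsion [2]

Answer: M ≅ ℤ^1 ⊕ ℤ/2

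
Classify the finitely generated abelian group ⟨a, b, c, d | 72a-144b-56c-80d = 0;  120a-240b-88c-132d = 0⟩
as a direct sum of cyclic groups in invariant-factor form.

rank_ℚ(R)=2; free=4−2=2
SNF(R) diag = [4, 8] → torsion [4, 8]

Answer: M ≅ ℤ^2 ⊕ ℤ/4 ⊕ ℤ/8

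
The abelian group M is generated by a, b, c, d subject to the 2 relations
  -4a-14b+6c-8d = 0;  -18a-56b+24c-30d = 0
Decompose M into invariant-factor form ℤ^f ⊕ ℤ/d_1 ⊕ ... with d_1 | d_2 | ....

Answer: M ≅ ℤ^2 ⊕ ℤ/2 ⊕ ℤ/2

Derivation:
rank_ℚ(R)=2; free=4−2=2
SNF(R) diag = [2, 2] → torsion [2, 2]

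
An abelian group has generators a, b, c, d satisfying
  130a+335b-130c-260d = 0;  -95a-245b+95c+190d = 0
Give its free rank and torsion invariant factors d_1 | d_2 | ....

rank_ℚ(R)=2; free=4−2=2
SNF(R) diag = [5, 5] → torsion [5, 5]

Answer: M ≅ ℤ^2 ⊕ ℤ/5 ⊕ ℤ/5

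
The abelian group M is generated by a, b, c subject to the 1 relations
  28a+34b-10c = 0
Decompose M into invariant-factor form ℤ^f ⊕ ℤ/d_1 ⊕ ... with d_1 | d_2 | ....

rank_ℚ(R)=1; free=3−1=2
SNF(R) diag = [2] → torsion [2]

Answer: M ≅ ℤ^2 ⊕ ℤ/2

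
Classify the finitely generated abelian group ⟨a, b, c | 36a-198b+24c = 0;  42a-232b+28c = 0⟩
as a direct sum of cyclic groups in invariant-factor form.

rank_ℚ(R)=2; free=3−2=1
SNF(R) diag = [2, 6] → torsion [2, 6]

Answer: M ≅ ℤ^1 ⊕ ℤ/2 ⊕ ℤ/6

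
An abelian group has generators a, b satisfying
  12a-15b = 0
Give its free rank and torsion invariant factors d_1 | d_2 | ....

rank_ℚ(R)=1; free=2−1=1
SNF(R) diag = [3] → torsion [3]

Answer: M ≅ ℤ^1 ⊕ ℤ/3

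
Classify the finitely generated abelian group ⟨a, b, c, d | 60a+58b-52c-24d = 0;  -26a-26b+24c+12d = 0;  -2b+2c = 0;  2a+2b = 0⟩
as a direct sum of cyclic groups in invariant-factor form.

rank_ℚ(R)=4; free=4−4=0
SNF(R) diag = [2, 2, 6, 12] → torsion [2, 2, 6, 12]

Answer: M ≅ ℤ/2 ⊕ ℤ/2 ⊕ ℤ/6 ⊕ ℤ/12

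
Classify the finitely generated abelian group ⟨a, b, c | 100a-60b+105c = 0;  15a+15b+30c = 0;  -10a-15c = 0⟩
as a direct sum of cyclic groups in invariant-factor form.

Answer: M ≅ ℤ/5 ⊕ ℤ/15 ⊕ ℤ/30

Derivation:
rank_ℚ(R)=3; free=3−3=0
SNF(R) diag = [5, 15, 30] → torsion [5, 15, 30]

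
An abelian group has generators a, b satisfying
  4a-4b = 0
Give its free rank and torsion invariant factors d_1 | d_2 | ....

Answer: M ≅ ℤ^1 ⊕ ℤ/4

Derivation:
rank_ℚ(R)=1; free=2−1=1
SNF(R) diag = [4] → torsion [4]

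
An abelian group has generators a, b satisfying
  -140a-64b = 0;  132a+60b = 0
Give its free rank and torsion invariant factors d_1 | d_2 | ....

Answer: M ≅ ℤ/4 ⊕ ℤ/12

Derivation:
rank_ℚ(R)=2; free=2−2=0
SNF(R) diag = [4, 12] → torsion [4, 12]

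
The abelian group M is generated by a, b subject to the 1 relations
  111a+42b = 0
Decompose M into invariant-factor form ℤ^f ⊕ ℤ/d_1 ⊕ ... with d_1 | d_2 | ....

rank_ℚ(R)=1; free=2−1=1
SNF(R) diag = [3] → torsion [3]

Answer: M ≅ ℤ^1 ⊕ ℤ/3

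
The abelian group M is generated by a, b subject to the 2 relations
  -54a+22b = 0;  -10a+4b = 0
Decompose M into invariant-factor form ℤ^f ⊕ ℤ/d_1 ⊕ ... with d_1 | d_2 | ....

Answer: M ≅ ℤ/2 ⊕ ℤ/2

Derivation:
rank_ℚ(R)=2; free=2−2=0
SNF(R) diag = [2, 2] → torsion [2, 2]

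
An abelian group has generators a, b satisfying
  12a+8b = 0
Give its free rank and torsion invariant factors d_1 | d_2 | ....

Answer: M ≅ ℤ^1 ⊕ ℤ/4

Derivation:
rank_ℚ(R)=1; free=2−1=1
SNF(R) diag = [4] → torsion [4]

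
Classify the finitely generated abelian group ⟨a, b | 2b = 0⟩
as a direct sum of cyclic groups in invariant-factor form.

Answer: M ≅ ℤ^1 ⊕ ℤ/2

Derivation:
rank_ℚ(R)=1; free=2−1=1
SNF(R) diag = [2] → torsion [2]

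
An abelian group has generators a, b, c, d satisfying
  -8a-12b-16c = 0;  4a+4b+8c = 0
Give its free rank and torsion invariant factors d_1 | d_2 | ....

Answer: M ≅ ℤ^2 ⊕ ℤ/4 ⊕ ℤ/4

Derivation:
rank_ℚ(R)=2; free=4−2=2
SNF(R) diag = [4, 4] → torsion [4, 4]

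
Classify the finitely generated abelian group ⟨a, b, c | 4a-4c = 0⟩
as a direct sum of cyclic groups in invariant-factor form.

rank_ℚ(R)=1; free=3−1=2
SNF(R) diag = [4] → torsion [4]

Answer: M ≅ ℤ^2 ⊕ ℤ/4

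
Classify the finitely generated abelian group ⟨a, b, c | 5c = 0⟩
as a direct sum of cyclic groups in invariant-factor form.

rank_ℚ(R)=1; free=3−1=2
SNF(R) diag = [5] → torsion [5]

Answer: M ≅ ℤ^2 ⊕ ℤ/5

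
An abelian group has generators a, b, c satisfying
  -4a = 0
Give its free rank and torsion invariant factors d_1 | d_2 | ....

rank_ℚ(R)=1; free=3−1=2
SNF(R) diag = [4] → torsion [4]

Answer: M ≅ ℤ^2 ⊕ ℤ/4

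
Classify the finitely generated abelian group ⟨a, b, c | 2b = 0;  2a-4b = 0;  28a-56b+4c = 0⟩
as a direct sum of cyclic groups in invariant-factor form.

rank_ℚ(R)=3; free=3−3=0
SNF(R) diag = [2, 2, 4] → torsion [2, 2, 4]

Answer: M ≅ ℤ/2 ⊕ ℤ/2 ⊕ ℤ/4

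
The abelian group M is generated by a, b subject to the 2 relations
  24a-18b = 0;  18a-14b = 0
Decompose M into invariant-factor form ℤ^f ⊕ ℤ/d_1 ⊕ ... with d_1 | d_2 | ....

rank_ℚ(R)=2; free=2−2=0
SNF(R) diag = [2, 6] → torsion [2, 6]

Answer: M ≅ ℤ/2 ⊕ ℤ/6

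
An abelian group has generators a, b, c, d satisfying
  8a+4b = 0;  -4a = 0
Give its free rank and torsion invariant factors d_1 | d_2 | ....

rank_ℚ(R)=2; free=4−2=2
SNF(R) diag = [4, 4] → torsion [4, 4]

Answer: M ≅ ℤ^2 ⊕ ℤ/4 ⊕ ℤ/4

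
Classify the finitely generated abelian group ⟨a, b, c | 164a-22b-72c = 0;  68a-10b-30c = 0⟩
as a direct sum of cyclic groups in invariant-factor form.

Answer: M ≅ ℤ^1 ⊕ ℤ/2 ⊕ ℤ/6

Derivation:
rank_ℚ(R)=2; free=3−2=1
SNF(R) diag = [2, 6] → torsion [2, 6]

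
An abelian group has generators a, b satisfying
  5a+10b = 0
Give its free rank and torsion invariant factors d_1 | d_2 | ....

rank_ℚ(R)=1; free=2−1=1
SNF(R) diag = [5] → torsion [5]

Answer: M ≅ ℤ^1 ⊕ ℤ/5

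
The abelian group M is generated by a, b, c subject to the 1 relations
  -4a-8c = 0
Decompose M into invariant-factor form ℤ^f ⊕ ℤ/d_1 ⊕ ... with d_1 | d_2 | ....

rank_ℚ(R)=1; free=3−1=2
SNF(R) diag = [4] → torsion [4]

Answer: M ≅ ℤ^2 ⊕ ℤ/4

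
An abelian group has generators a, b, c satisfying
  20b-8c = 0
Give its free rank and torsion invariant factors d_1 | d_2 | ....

rank_ℚ(R)=1; free=3−1=2
SNF(R) diag = [4] → torsion [4]

Answer: M ≅ ℤ^2 ⊕ ℤ/4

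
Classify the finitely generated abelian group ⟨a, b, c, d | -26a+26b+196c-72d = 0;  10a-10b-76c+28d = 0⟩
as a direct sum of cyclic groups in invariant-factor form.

Answer: M ≅ ℤ^2 ⊕ ℤ/2 ⊕ ℤ/4

Derivation:
rank_ℚ(R)=2; free=4−2=2
SNF(R) diag = [2, 4] → torsion [2, 4]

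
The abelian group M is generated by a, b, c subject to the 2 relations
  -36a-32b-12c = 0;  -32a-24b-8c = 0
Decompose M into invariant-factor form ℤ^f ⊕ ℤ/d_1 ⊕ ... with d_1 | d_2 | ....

rank_ℚ(R)=2; free=3−2=1
SNF(R) diag = [4, 8] → torsion [4, 8]

Answer: M ≅ ℤ^1 ⊕ ℤ/4 ⊕ ℤ/8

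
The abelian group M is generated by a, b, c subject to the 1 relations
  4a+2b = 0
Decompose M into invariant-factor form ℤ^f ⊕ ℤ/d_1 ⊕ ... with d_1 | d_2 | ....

rank_ℚ(R)=1; free=3−1=2
SNF(R) diag = [2] → torsion [2]

Answer: M ≅ ℤ^2 ⊕ ℤ/2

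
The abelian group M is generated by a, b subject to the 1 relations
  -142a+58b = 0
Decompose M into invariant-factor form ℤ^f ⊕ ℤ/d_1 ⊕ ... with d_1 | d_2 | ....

rank_ℚ(R)=1; free=2−1=1
SNF(R) diag = [2] → torsion [2]

Answer: M ≅ ℤ^1 ⊕ ℤ/2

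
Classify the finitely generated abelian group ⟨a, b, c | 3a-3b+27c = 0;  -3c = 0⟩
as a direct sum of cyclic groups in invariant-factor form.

rank_ℚ(R)=2; free=3−2=1
SNF(R) diag = [3, 3] → torsion [3, 3]

Answer: M ≅ ℤ^1 ⊕ ℤ/3 ⊕ ℤ/3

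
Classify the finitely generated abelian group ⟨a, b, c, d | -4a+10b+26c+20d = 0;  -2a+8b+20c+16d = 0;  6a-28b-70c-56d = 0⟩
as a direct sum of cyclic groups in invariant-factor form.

Answer: M ≅ ℤ^1 ⊕ ℤ/2 ⊕ ℤ/2 ⊕ ℤ/2

Derivation:
rank_ℚ(R)=3; free=4−3=1
SNF(R) diag = [2, 2, 2] → torsion [2, 2, 2]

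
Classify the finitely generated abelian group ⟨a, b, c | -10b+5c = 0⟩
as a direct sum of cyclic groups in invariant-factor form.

rank_ℚ(R)=1; free=3−1=2
SNF(R) diag = [5] → torsion [5]

Answer: M ≅ ℤ^2 ⊕ ℤ/5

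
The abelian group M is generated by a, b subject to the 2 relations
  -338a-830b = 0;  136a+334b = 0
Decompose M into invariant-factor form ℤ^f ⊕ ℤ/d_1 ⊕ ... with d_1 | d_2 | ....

Answer: M ≅ ℤ/2 ⊕ ℤ/6

Derivation:
rank_ℚ(R)=2; free=2−2=0
SNF(R) diag = [2, 6] → torsion [2, 6]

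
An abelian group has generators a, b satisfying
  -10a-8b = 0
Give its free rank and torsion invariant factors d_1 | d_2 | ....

rank_ℚ(R)=1; free=2−1=1
SNF(R) diag = [2] → torsion [2]

Answer: M ≅ ℤ^1 ⊕ ℤ/2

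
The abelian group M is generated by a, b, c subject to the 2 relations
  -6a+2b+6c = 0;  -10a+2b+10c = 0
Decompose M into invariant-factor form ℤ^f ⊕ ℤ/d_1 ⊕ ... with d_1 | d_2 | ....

rank_ℚ(R)=2; free=3−2=1
SNF(R) diag = [2, 4] → torsion [2, 4]

Answer: M ≅ ℤ^1 ⊕ ℤ/2 ⊕ ℤ/4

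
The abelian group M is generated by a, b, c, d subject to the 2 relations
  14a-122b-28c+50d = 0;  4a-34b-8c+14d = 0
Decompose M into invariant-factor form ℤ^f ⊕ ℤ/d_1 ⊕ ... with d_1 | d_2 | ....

rank_ℚ(R)=2; free=4−2=2
SNF(R) diag = [2, 2] → torsion [2, 2]

Answer: M ≅ ℤ^2 ⊕ ℤ/2 ⊕ ℤ/2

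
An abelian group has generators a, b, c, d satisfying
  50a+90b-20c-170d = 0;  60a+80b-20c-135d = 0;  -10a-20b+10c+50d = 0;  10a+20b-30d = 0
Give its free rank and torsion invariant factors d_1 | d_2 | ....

Answer: M ≅ ℤ/5 ⊕ ℤ/10 ⊕ ℤ/10 ⊕ ℤ/10

Derivation:
rank_ℚ(R)=4; free=4−4=0
SNF(R) diag = [5, 10, 10, 10] → torsion [5, 10, 10, 10]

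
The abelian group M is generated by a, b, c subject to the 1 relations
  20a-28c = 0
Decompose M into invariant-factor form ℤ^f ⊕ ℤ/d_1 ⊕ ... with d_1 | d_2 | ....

rank_ℚ(R)=1; free=3−1=2
SNF(R) diag = [4] → torsion [4]

Answer: M ≅ ℤ^2 ⊕ ℤ/4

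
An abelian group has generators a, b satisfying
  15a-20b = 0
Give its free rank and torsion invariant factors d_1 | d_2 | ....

rank_ℚ(R)=1; free=2−1=1
SNF(R) diag = [5] → torsion [5]

Answer: M ≅ ℤ^1 ⊕ ℤ/5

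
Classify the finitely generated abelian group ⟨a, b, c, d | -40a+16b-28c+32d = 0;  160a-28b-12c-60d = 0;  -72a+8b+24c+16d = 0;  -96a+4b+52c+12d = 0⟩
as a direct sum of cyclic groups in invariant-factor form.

rank_ℚ(R)=4; free=4−4=0
SNF(R) diag = [4, 4, 8, 24] → torsion [4, 4, 8, 24]

Answer: M ≅ ℤ/4 ⊕ ℤ/4 ⊕ ℤ/8 ⊕ ℤ/24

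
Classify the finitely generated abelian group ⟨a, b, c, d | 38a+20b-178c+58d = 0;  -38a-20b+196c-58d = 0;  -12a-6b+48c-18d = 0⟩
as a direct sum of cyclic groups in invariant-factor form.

rank_ℚ(R)=3; free=4−3=1
SNF(R) diag = [2, 6, 18] → torsion [2, 6, 18]

Answer: M ≅ ℤ^1 ⊕ ℤ/2 ⊕ ℤ/6 ⊕ ℤ/18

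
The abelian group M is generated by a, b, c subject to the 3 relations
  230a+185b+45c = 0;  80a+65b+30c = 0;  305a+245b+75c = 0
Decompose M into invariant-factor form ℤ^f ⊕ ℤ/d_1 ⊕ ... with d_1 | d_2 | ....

Answer: M ≅ ℤ/5 ⊕ ℤ/15 ⊕ ℤ/45

Derivation:
rank_ℚ(R)=3; free=3−3=0
SNF(R) diag = [5, 15, 45] → torsion [5, 15, 45]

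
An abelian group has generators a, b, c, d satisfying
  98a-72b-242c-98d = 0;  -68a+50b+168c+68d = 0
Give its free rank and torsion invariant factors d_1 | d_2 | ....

Answer: M ≅ ℤ^2 ⊕ ℤ/2 ⊕ ℤ/2

Derivation:
rank_ℚ(R)=2; free=4−2=2
SNF(R) diag = [2, 2] → torsion [2, 2]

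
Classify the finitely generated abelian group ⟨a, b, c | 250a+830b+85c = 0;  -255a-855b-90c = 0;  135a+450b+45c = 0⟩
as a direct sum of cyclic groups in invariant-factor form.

Answer: M ≅ ℤ/5 ⊕ ℤ/15 ⊕ ℤ/45

Derivation:
rank_ℚ(R)=3; free=3−3=0
SNF(R) diag = [5, 15, 45] → torsion [5, 15, 45]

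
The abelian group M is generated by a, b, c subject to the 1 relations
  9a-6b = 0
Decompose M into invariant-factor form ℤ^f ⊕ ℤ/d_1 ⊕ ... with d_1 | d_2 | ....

Answer: M ≅ ℤ^2 ⊕ ℤ/3

Derivation:
rank_ℚ(R)=1; free=3−1=2
SNF(R) diag = [3] → torsion [3]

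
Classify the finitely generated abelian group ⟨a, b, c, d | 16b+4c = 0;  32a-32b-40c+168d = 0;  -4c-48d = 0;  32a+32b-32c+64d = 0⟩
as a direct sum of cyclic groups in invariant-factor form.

Answer: M ≅ ℤ/4 ⊕ ℤ/8 ⊕ ℤ/16 ⊕ ℤ/32

Derivation:
rank_ℚ(R)=4; free=4−4=0
SNF(R) diag = [4, 8, 16, 32] → torsion [4, 8, 16, 32]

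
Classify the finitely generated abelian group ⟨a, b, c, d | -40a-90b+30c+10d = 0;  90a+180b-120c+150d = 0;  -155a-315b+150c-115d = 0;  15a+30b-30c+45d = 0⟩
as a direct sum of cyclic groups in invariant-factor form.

Answer: M ≅ ℤ/5 ⊕ ℤ/15 ⊕ ℤ/30 ⊕ ℤ/60

Derivation:
rank_ℚ(R)=4; free=4−4=0
SNF(R) diag = [5, 15, 30, 60] → torsion [5, 15, 30, 60]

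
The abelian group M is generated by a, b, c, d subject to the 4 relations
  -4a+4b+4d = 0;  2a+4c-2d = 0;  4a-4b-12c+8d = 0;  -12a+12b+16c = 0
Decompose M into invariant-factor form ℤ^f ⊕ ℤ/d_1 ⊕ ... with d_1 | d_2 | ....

Answer: M ≅ ℤ/2 ⊕ ℤ/4 ⊕ ℤ/4 ⊕ ℤ/12

Derivation:
rank_ℚ(R)=4; free=4−4=0
SNF(R) diag = [2, 4, 4, 12] → torsion [2, 4, 4, 12]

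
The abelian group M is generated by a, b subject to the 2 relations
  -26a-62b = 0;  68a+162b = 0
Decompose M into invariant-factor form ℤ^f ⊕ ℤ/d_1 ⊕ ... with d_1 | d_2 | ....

Answer: M ≅ ℤ/2 ⊕ ℤ/2

Derivation:
rank_ℚ(R)=2; free=2−2=0
SNF(R) diag = [2, 2] → torsion [2, 2]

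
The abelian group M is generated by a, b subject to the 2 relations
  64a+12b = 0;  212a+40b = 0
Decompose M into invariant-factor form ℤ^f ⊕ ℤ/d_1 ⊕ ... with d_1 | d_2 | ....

Answer: M ≅ ℤ/4 ⊕ ℤ/4

Derivation:
rank_ℚ(R)=2; free=2−2=0
SNF(R) diag = [4, 4] → torsion [4, 4]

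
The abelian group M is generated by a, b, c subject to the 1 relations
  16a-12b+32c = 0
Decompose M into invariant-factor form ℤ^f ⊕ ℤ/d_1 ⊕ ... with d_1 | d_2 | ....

Answer: M ≅ ℤ^2 ⊕ ℤ/4

Derivation:
rank_ℚ(R)=1; free=3−1=2
SNF(R) diag = [4] → torsion [4]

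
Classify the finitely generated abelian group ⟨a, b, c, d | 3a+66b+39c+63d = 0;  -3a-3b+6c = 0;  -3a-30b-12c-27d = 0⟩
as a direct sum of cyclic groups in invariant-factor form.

Answer: M ≅ ℤ^1 ⊕ ℤ/3 ⊕ ℤ/9 ⊕ ℤ/9

Derivation:
rank_ℚ(R)=3; free=4−3=1
SNF(R) diag = [3, 9, 9] → torsion [3, 9, 9]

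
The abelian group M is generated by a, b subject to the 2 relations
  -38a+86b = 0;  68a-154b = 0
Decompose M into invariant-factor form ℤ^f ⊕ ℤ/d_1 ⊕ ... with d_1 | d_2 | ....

rank_ℚ(R)=2; free=2−2=0
SNF(R) diag = [2, 2] → torsion [2, 2]

Answer: M ≅ ℤ/2 ⊕ ℤ/2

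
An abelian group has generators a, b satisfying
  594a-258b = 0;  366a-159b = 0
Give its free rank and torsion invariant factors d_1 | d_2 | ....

rank_ℚ(R)=2; free=2−2=0
SNF(R) diag = [3, 6] → torsion [3, 6]

Answer: M ≅ ℤ/3 ⊕ ℤ/6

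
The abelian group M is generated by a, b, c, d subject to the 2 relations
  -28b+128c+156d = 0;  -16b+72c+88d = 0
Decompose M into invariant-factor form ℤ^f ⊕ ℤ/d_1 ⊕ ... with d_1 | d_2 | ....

Answer: M ≅ ℤ^2 ⊕ ℤ/4 ⊕ ℤ/8

Derivation:
rank_ℚ(R)=2; free=4−2=2
SNF(R) diag = [4, 8] → torsion [4, 8]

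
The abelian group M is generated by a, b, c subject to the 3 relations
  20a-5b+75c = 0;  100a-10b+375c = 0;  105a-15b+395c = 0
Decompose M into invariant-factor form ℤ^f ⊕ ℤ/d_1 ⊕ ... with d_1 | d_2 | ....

rank_ℚ(R)=3; free=3−3=0
SNF(R) diag = [5, 5, 15] → torsion [5, 5, 15]

Answer: M ≅ ℤ/5 ⊕ ℤ/5 ⊕ ℤ/15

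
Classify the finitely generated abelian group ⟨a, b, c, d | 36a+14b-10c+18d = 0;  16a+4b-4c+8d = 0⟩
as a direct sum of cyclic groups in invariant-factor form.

Answer: M ≅ ℤ^2 ⊕ ℤ/2 ⊕ ℤ/4

Derivation:
rank_ℚ(R)=2; free=4−2=2
SNF(R) diag = [2, 4] → torsion [2, 4]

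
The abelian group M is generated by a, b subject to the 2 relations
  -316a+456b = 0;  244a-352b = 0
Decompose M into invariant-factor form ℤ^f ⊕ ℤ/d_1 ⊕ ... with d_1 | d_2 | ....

Answer: M ≅ ℤ/4 ⊕ ℤ/8

Derivation:
rank_ℚ(R)=2; free=2−2=0
SNF(R) diag = [4, 8] → torsion [4, 8]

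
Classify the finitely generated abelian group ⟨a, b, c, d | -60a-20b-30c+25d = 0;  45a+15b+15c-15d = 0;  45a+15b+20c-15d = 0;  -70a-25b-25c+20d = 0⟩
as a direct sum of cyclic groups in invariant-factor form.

rank_ℚ(R)=4; free=4−4=0
SNF(R) diag = [5, 5, 5, 15] → torsion [5, 5, 5, 15]

Answer: M ≅ ℤ/5 ⊕ ℤ/5 ⊕ ℤ/5 ⊕ ℤ/15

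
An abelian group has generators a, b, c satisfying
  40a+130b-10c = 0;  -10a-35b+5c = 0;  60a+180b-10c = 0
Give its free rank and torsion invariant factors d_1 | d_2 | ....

Answer: M ≅ ℤ/5 ⊕ ℤ/10 ⊕ ℤ/20

Derivation:
rank_ℚ(R)=3; free=3−3=0
SNF(R) diag = [5, 10, 20] → torsion [5, 10, 20]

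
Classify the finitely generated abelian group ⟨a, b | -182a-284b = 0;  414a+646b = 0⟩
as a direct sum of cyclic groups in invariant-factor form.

Answer: M ≅ ℤ/2 ⊕ ℤ/2

Derivation:
rank_ℚ(R)=2; free=2−2=0
SNF(R) diag = [2, 2] → torsion [2, 2]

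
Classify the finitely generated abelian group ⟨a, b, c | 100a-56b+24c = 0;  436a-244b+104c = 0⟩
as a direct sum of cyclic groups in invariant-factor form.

rank_ℚ(R)=2; free=3−2=1
SNF(R) diag = [4, 4] → torsion [4, 4]

Answer: M ≅ ℤ^1 ⊕ ℤ/4 ⊕ ℤ/4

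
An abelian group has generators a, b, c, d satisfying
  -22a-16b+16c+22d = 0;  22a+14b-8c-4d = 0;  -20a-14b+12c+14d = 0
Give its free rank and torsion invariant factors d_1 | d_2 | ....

Answer: M ≅ ℤ^1 ⊕ ℤ/2 ⊕ ℤ/2 ⊕ ℤ/4

Derivation:
rank_ℚ(R)=3; free=4−3=1
SNF(R) diag = [2, 2, 4] → torsion [2, 2, 4]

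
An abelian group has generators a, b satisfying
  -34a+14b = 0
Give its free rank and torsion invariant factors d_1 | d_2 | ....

rank_ℚ(R)=1; free=2−1=1
SNF(R) diag = [2] → torsion [2]

Answer: M ≅ ℤ^1 ⊕ ℤ/2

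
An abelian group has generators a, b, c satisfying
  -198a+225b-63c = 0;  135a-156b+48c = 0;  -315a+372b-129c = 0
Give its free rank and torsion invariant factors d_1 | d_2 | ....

Answer: M ≅ ℤ/3 ⊕ ℤ/9 ⊕ ℤ/27

Derivation:
rank_ℚ(R)=3; free=3−3=0
SNF(R) diag = [3, 9, 27] → torsion [3, 9, 27]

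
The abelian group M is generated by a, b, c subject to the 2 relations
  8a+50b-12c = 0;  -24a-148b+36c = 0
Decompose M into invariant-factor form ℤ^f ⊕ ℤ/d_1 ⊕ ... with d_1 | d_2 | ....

Answer: M ≅ ℤ^1 ⊕ ℤ/2 ⊕ ℤ/4

Derivation:
rank_ℚ(R)=2; free=3−2=1
SNF(R) diag = [2, 4] → torsion [2, 4]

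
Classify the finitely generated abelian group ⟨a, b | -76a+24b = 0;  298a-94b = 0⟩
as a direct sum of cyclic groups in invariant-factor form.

rank_ℚ(R)=2; free=2−2=0
SNF(R) diag = [2, 4] → torsion [2, 4]

Answer: M ≅ ℤ/2 ⊕ ℤ/4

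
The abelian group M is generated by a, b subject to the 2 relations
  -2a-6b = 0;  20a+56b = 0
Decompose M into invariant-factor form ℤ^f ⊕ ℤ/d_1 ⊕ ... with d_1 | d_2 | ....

Answer: M ≅ ℤ/2 ⊕ ℤ/4

Derivation:
rank_ℚ(R)=2; free=2−2=0
SNF(R) diag = [2, 4] → torsion [2, 4]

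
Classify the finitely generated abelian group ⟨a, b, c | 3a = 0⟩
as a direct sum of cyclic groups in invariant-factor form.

Answer: M ≅ ℤ^2 ⊕ ℤ/3

Derivation:
rank_ℚ(R)=1; free=3−1=2
SNF(R) diag = [3] → torsion [3]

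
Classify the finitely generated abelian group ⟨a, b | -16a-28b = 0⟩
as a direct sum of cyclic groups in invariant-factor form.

Answer: M ≅ ℤ^1 ⊕ ℤ/4

Derivation:
rank_ℚ(R)=1; free=2−1=1
SNF(R) diag = [4] → torsion [4]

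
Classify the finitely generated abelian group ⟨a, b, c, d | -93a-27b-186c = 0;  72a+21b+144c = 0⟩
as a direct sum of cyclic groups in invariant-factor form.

rank_ℚ(R)=2; free=4−2=2
SNF(R) diag = [3, 3] → torsion [3, 3]

Answer: M ≅ ℤ^2 ⊕ ℤ/3 ⊕ ℤ/3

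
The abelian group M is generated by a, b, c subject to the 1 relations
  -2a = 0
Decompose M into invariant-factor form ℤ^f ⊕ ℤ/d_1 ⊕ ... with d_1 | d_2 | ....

rank_ℚ(R)=1; free=3−1=2
SNF(R) diag = [2] → torsion [2]

Answer: M ≅ ℤ^2 ⊕ ℤ/2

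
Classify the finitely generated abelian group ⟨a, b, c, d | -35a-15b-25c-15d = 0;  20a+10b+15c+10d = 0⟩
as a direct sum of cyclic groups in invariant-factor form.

Answer: M ≅ ℤ^2 ⊕ ℤ/5 ⊕ ℤ/5

Derivation:
rank_ℚ(R)=2; free=4−2=2
SNF(R) diag = [5, 5] → torsion [5, 5]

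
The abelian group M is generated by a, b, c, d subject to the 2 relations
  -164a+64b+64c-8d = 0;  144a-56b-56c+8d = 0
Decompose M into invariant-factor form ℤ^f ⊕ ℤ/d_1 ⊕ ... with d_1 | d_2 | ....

Answer: M ≅ ℤ^2 ⊕ ℤ/4 ⊕ ℤ/8

Derivation:
rank_ℚ(R)=2; free=4−2=2
SNF(R) diag = [4, 8] → torsion [4, 8]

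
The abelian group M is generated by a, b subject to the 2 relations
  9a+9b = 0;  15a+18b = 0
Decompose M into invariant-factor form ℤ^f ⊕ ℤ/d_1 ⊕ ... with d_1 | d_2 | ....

Answer: M ≅ ℤ/3 ⊕ ℤ/9

Derivation:
rank_ℚ(R)=2; free=2−2=0
SNF(R) diag = [3, 9] → torsion [3, 9]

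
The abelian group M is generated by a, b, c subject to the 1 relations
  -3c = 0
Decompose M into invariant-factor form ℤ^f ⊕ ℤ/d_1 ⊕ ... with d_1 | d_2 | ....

rank_ℚ(R)=1; free=3−1=2
SNF(R) diag = [3] → torsion [3]

Answer: M ≅ ℤ^2 ⊕ ℤ/3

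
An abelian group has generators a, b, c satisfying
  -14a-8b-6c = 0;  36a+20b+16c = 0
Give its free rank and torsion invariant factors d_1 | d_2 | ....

Answer: M ≅ ℤ^1 ⊕ ℤ/2 ⊕ ℤ/4

Derivation:
rank_ℚ(R)=2; free=3−2=1
SNF(R) diag = [2, 4] → torsion [2, 4]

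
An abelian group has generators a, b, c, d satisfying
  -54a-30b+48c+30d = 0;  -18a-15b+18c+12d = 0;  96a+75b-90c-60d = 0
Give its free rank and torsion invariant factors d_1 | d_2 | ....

Answer: M ≅ ℤ^1 ⊕ ℤ/3 ⊕ ℤ/6 ⊕ ℤ/6

Derivation:
rank_ℚ(R)=3; free=4−3=1
SNF(R) diag = [3, 6, 6] → torsion [3, 6, 6]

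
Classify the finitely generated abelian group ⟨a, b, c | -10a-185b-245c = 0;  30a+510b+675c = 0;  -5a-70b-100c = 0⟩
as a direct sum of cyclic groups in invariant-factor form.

rank_ℚ(R)=3; free=3−3=0
SNF(R) diag = [5, 15, 45] → torsion [5, 15, 45]

Answer: M ≅ ℤ/5 ⊕ ℤ/15 ⊕ ℤ/45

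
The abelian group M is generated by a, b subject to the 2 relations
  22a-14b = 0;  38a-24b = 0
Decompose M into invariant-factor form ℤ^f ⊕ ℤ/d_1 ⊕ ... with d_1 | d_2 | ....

Answer: M ≅ ℤ/2 ⊕ ℤ/2

Derivation:
rank_ℚ(R)=2; free=2−2=0
SNF(R) diag = [2, 2] → torsion [2, 2]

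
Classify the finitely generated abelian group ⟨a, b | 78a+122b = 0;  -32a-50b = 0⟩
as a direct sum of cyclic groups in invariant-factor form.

Answer: M ≅ ℤ/2 ⊕ ℤ/2

Derivation:
rank_ℚ(R)=2; free=2−2=0
SNF(R) diag = [2, 2] → torsion [2, 2]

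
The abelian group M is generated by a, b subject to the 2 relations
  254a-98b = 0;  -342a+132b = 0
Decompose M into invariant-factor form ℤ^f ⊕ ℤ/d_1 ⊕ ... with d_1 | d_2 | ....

rank_ℚ(R)=2; free=2−2=0
SNF(R) diag = [2, 6] → torsion [2, 6]

Answer: M ≅ ℤ/2 ⊕ ℤ/6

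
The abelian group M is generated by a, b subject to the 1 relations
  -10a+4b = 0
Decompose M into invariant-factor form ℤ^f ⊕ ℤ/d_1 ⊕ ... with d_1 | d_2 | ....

Answer: M ≅ ℤ^1 ⊕ ℤ/2

Derivation:
rank_ℚ(R)=1; free=2−1=1
SNF(R) diag = [2] → torsion [2]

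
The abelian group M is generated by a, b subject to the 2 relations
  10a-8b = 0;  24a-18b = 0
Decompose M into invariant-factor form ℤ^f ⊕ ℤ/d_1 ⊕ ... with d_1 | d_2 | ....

rank_ℚ(R)=2; free=2−2=0
SNF(R) diag = [2, 6] → torsion [2, 6]

Answer: M ≅ ℤ/2 ⊕ ℤ/6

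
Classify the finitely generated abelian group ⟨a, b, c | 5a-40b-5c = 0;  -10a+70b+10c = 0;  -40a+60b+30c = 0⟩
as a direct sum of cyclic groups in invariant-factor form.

rank_ℚ(R)=3; free=3−3=0
SNF(R) diag = [5, 10, 10] → torsion [5, 10, 10]

Answer: M ≅ ℤ/5 ⊕ ℤ/10 ⊕ ℤ/10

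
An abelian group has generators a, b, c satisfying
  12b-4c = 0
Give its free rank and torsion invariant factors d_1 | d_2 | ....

rank_ℚ(R)=1; free=3−1=2
SNF(R) diag = [4] → torsion [4]

Answer: M ≅ ℤ^2 ⊕ ℤ/4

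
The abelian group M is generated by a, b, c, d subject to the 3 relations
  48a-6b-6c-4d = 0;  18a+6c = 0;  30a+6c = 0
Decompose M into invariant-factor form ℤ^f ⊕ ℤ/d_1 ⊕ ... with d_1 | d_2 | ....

rank_ℚ(R)=3; free=4−3=1
SNF(R) diag = [2, 6, 12] → torsion [2, 6, 12]

Answer: M ≅ ℤ^1 ⊕ ℤ/2 ⊕ ℤ/6 ⊕ ℤ/12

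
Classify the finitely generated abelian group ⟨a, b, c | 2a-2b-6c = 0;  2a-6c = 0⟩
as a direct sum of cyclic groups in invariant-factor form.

Answer: M ≅ ℤ^1 ⊕ ℤ/2 ⊕ ℤ/2

Derivation:
rank_ℚ(R)=2; free=3−2=1
SNF(R) diag = [2, 2] → torsion [2, 2]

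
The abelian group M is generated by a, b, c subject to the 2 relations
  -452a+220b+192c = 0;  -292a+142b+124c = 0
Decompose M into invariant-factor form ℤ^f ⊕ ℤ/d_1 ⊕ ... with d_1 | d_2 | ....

rank_ℚ(R)=2; free=3−2=1
SNF(R) diag = [2, 4] → torsion [2, 4]

Answer: M ≅ ℤ^1 ⊕ ℤ/2 ⊕ ℤ/4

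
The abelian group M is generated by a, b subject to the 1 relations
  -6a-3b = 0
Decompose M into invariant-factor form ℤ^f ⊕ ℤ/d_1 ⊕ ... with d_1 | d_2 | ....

Answer: M ≅ ℤ^1 ⊕ ℤ/3

Derivation:
rank_ℚ(R)=1; free=2−1=1
SNF(R) diag = [3] → torsion [3]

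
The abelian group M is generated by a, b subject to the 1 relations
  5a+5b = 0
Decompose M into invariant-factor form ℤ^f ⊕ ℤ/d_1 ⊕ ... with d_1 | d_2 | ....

Answer: M ≅ ℤ^1 ⊕ ℤ/5

Derivation:
rank_ℚ(R)=1; free=2−1=1
SNF(R) diag = [5] → torsion [5]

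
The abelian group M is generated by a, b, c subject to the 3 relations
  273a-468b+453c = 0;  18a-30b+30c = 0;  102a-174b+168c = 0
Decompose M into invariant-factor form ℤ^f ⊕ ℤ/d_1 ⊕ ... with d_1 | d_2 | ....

Answer: M ≅ ℤ/3 ⊕ ℤ/6 ⊕ ℤ/18

Derivation:
rank_ℚ(R)=3; free=3−3=0
SNF(R) diag = [3, 6, 18] → torsion [3, 6, 18]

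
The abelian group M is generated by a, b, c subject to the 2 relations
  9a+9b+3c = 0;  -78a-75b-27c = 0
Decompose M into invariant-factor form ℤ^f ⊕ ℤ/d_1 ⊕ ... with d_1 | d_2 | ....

rank_ℚ(R)=2; free=3−2=1
SNF(R) diag = [3, 3] → torsion [3, 3]

Answer: M ≅ ℤ^1 ⊕ ℤ/3 ⊕ ℤ/3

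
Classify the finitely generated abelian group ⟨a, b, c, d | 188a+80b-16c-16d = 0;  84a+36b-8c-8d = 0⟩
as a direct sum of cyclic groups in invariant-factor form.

rank_ℚ(R)=2; free=4−2=2
SNF(R) diag = [4, 4] → torsion [4, 4]

Answer: M ≅ ℤ^2 ⊕ ℤ/4 ⊕ ℤ/4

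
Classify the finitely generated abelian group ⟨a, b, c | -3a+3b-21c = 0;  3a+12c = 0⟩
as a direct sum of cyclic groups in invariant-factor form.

Answer: M ≅ ℤ^1 ⊕ ℤ/3 ⊕ ℤ/3

Derivation:
rank_ℚ(R)=2; free=3−2=1
SNF(R) diag = [3, 3] → torsion [3, 3]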